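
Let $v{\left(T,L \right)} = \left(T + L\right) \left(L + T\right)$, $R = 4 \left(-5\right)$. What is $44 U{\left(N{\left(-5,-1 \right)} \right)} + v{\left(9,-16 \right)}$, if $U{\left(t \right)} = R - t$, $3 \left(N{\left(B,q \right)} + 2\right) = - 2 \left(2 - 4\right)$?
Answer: $- \frac{2405}{3} \approx -801.67$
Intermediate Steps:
$N{\left(B,q \right)} = - \frac{2}{3}$ ($N{\left(B,q \right)} = -2 + \frac{\left(-2\right) \left(2 - 4\right)}{3} = -2 + \frac{\left(-2\right) \left(-2\right)}{3} = -2 + \frac{1}{3} \cdot 4 = -2 + \frac{4}{3} = - \frac{2}{3}$)
$R = -20$
$v{\left(T,L \right)} = \left(L + T\right)^{2}$ ($v{\left(T,L \right)} = \left(L + T\right) \left(L + T\right) = \left(L + T\right)^{2}$)
$U{\left(t \right)} = -20 - t$
$44 U{\left(N{\left(-5,-1 \right)} \right)} + v{\left(9,-16 \right)} = 44 \left(-20 - - \frac{2}{3}\right) + \left(-16 + 9\right)^{2} = 44 \left(-20 + \frac{2}{3}\right) + \left(-7\right)^{2} = 44 \left(- \frac{58}{3}\right) + 49 = - \frac{2552}{3} + 49 = - \frac{2405}{3}$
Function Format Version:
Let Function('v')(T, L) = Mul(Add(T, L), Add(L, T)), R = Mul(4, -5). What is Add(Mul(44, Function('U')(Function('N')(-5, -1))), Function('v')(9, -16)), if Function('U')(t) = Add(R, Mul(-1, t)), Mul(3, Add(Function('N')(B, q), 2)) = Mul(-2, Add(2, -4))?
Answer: Rational(-2405, 3) ≈ -801.67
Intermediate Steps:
Function('N')(B, q) = Rational(-2, 3) (Function('N')(B, q) = Add(-2, Mul(Rational(1, 3), Mul(-2, Add(2, -4)))) = Add(-2, Mul(Rational(1, 3), Mul(-2, -2))) = Add(-2, Mul(Rational(1, 3), 4)) = Add(-2, Rational(4, 3)) = Rational(-2, 3))
R = -20
Function('v')(T, L) = Pow(Add(L, T), 2) (Function('v')(T, L) = Mul(Add(L, T), Add(L, T)) = Pow(Add(L, T), 2))
Function('U')(t) = Add(-20, Mul(-1, t))
Add(Mul(44, Function('U')(Function('N')(-5, -1))), Function('v')(9, -16)) = Add(Mul(44, Add(-20, Mul(-1, Rational(-2, 3)))), Pow(Add(-16, 9), 2)) = Add(Mul(44, Add(-20, Rational(2, 3))), Pow(-7, 2)) = Add(Mul(44, Rational(-58, 3)), 49) = Add(Rational(-2552, 3), 49) = Rational(-2405, 3)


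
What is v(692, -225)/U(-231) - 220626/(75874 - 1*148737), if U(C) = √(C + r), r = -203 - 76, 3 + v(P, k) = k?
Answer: 31518/10409 + 38*I*√510/85 ≈ 3.028 + 10.096*I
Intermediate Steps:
v(P, k) = -3 + k
r = -279
U(C) = √(-279 + C) (U(C) = √(C - 279) = √(-279 + C))
v(692, -225)/U(-231) - 220626/(75874 - 1*148737) = (-3 - 225)/(√(-279 - 231)) - 220626/(75874 - 1*148737) = -228*(-I*√510/510) - 220626/(75874 - 148737) = -228*(-I*√510/510) - 220626/(-72863) = -(-38)*I*√510/85 - 220626*(-1/72863) = 38*I*√510/85 + 31518/10409 = 31518/10409 + 38*I*√510/85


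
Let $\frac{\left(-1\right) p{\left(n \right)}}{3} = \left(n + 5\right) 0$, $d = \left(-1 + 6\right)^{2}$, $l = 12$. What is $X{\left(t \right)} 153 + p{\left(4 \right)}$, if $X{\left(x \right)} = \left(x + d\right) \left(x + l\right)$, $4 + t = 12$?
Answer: $100980$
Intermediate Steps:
$t = 8$ ($t = -4 + 12 = 8$)
$d = 25$ ($d = 5^{2} = 25$)
$p{\left(n \right)} = 0$ ($p{\left(n \right)} = - 3 \left(n + 5\right) 0 = - 3 \left(5 + n\right) 0 = \left(-3\right) 0 = 0$)
$X{\left(x \right)} = \left(12 + x\right) \left(25 + x\right)$ ($X{\left(x \right)} = \left(x + 25\right) \left(x + 12\right) = \left(25 + x\right) \left(12 + x\right) = \left(12 + x\right) \left(25 + x\right)$)
$X{\left(t \right)} 153 + p{\left(4 \right)} = \left(300 + 8^{2} + 37 \cdot 8\right) 153 + 0 = \left(300 + 64 + 296\right) 153 + 0 = 660 \cdot 153 + 0 = 100980 + 0 = 100980$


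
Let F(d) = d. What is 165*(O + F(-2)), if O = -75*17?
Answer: -210705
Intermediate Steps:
O = -1275
165*(O + F(-2)) = 165*(-1275 - 2) = 165*(-1277) = -210705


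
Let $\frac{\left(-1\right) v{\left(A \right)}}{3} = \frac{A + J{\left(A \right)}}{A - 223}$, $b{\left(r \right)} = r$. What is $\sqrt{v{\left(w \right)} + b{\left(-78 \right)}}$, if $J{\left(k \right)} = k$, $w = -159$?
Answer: $\frac{5 i \sqrt{117465}}{191} \approx 8.972 i$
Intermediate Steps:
$v{\left(A \right)} = - \frac{6 A}{-223 + A}$ ($v{\left(A \right)} = - 3 \frac{A + A}{A - 223} = - 3 \frac{2 A}{-223 + A} = - \frac{6 A}{-223 + A}$)
$\sqrt{v{\left(w \right)} + b{\left(-78 \right)}} = \sqrt{\left(-6\right) \left(-159\right) \frac{1}{-223 - 159} - 78} = \sqrt{\left(-6\right) \left(-159\right) \frac{1}{-382} - 78} = \sqrt{\left(-6\right) \left(-159\right) \left(- \frac{1}{382}\right) - 78} = \sqrt{- \frac{477}{191} - 78} = \sqrt{- \frac{15375}{191}} = \frac{5 i \sqrt{117465}}{191}$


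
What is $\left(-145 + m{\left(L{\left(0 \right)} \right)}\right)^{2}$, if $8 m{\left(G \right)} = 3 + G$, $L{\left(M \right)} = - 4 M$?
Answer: $\frac{1338649}{64} \approx 20916.0$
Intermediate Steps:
$m{\left(G \right)} = \frac{3}{8} + \frac{G}{8}$ ($m{\left(G \right)} = \frac{3 + G}{8} = \frac{3}{8} + \frac{G}{8}$)
$\left(-145 + m{\left(L{\left(0 \right)} \right)}\right)^{2} = \left(-145 + \left(\frac{3}{8} + \frac{\left(-4\right) 0}{8}\right)\right)^{2} = \left(-145 + \left(\frac{3}{8} + \frac{1}{8} \cdot 0\right)\right)^{2} = \left(-145 + \left(\frac{3}{8} + 0\right)\right)^{2} = \left(-145 + \frac{3}{8}\right)^{2} = \left(- \frac{1157}{8}\right)^{2} = \frac{1338649}{64}$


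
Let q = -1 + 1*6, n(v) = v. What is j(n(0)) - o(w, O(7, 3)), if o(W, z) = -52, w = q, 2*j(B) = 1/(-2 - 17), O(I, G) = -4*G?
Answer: 1975/38 ≈ 51.974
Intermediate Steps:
j(B) = -1/38 (j(B) = 1/(2*(-2 - 17)) = (½)/(-19) = (½)*(-1/19) = -1/38)
q = 5 (q = -1 + 6 = 5)
w = 5
j(n(0)) - o(w, O(7, 3)) = -1/38 - 1*(-52) = -1/38 + 52 = 1975/38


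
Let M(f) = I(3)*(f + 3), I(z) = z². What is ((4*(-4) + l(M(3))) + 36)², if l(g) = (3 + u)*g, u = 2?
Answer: 84100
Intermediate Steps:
M(f) = 27 + 9*f (M(f) = 3²*(f + 3) = 9*(3 + f) = 27 + 9*f)
l(g) = 5*g (l(g) = (3 + 2)*g = 5*g)
((4*(-4) + l(M(3))) + 36)² = ((4*(-4) + 5*(27 + 9*3)) + 36)² = ((-16 + 5*(27 + 27)) + 36)² = ((-16 + 5*54) + 36)² = ((-16 + 270) + 36)² = (254 + 36)² = 290² = 84100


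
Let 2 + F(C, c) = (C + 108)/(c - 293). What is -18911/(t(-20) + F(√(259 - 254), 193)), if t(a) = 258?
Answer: -48207921200/649842059 - 1891100*√5/649842059 ≈ -74.191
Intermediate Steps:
F(C, c) = -2 + (108 + C)/(-293 + c) (F(C, c) = -2 + (C + 108)/(c - 293) = -2 + (108 + C)/(-293 + c))
-18911/(t(-20) + F(√(259 - 254), 193)) = -18911/(258 + (694 + √(259 - 254) - 2*193)/(-293 + 193)) = -18911/(258 + (694 + √5 - 386)/(-100)) = -18911/(258 - (308 + √5)/100) = -18911/(258 + (-77/25 - √5/100)) = -18911/(6373/25 - √5/100)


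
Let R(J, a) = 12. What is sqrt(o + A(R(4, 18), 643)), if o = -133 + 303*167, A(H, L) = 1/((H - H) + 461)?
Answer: sqrt(10725510289)/461 ≈ 224.65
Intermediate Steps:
A(H, L) = 1/461 (A(H, L) = 1/(0 + 461) = 1/461)
o = 50468 (o = -133 + 50601 = 50468)
sqrt(o + A(R(4, 18), 643)) = sqrt(50468 + 1/461) = sqrt(23265749/461) = sqrt(10725510289)/461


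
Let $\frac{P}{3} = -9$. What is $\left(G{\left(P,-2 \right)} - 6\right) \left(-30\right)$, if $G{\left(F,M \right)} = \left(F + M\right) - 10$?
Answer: $1350$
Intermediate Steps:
$P = -27$ ($P = 3 \left(-9\right) = -27$)
$G{\left(F,M \right)} = -10 + F + M$
$\left(G{\left(P,-2 \right)} - 6\right) \left(-30\right) = \left(\left(-10 - 27 - 2\right) - 6\right) \left(-30\right) = \left(-39 - 6\right) \left(-30\right) = \left(-45\right) \left(-30\right) = 1350$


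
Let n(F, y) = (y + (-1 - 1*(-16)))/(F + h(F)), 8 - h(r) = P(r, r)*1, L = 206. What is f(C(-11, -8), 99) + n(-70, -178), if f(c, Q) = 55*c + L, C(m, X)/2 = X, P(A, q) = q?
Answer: -5555/8 ≈ -694.38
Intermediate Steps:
C(m, X) = 2*X
h(r) = 8 - r
f(c, Q) = 206 + 55*c (f(c, Q) = 55*c + 206 = 206 + 55*c)
n(F, y) = 15/8 + y/8 (n(F, y) = (y + (-1 - 1*(-16)))/(F + (8 - F)) = (y + (-1 + 16))/8 = (y + 15)*(1/8) = (15 + y)*(1/8) = 15/8 + y/8)
f(C(-11, -8), 99) + n(-70, -178) = (206 + 55*(2*(-8))) + (15/8 + (1/8)*(-178)) = (206 + 55*(-16)) + (15/8 - 89/4) = (206 - 880) - 163/8 = -674 - 163/8 = -5555/8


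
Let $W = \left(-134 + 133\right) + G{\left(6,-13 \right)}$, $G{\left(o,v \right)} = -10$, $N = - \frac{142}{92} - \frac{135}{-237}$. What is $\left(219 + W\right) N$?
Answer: $- \frac{368056}{1817} \approx -202.56$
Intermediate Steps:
$N = - \frac{3539}{3634}$ ($N = \left(-142\right) \frac{1}{92} - - \frac{45}{79} = - \frac{71}{46} + \frac{45}{79} = - \frac{3539}{3634} \approx -0.97386$)
$W = -11$ ($W = \left(-134 + 133\right) - 10 = -1 - 10 = -11$)
$\left(219 + W\right) N = \left(219 - 11\right) \left(- \frac{3539}{3634}\right) = 208 \left(- \frac{3539}{3634}\right) = - \frac{368056}{1817}$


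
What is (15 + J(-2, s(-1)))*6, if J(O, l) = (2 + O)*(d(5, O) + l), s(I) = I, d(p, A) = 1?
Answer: 90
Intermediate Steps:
J(O, l) = (1 + l)*(2 + O) (J(O, l) = (2 + O)*(1 + l) = (1 + l)*(2 + O))
(15 + J(-2, s(-1)))*6 = (15 + (2 - 2 + 2*(-1) - 2*(-1)))*6 = (15 + (2 - 2 - 2 + 2))*6 = (15 + 0)*6 = 15*6 = 90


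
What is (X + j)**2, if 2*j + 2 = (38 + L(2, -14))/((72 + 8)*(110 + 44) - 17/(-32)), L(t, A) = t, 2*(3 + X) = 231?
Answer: 7730030321789281/621754328196 ≈ 12433.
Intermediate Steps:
X = 225/2 (X = -3 + (1/2)*231 = -3 + 231/2 = 225/2 ≈ 112.50)
j = -393617/394257 (j = -1 + ((38 + 2)/((72 + 8)*(110 + 44) - 17/(-32)))/2 = -1 + (40/(80*154 - 17*(-1/32)))/2 = -1 + (40/(12320 + 17/32))/2 = -1 + (40/(394257/32))/2 = -1 + (40*(32/394257))/2 = -1 + (1/2)*(1280/394257) = -1 + 640/394257 = -393617/394257 ≈ -0.99838)
(X + j)**2 = (225/2 - 393617/394257)**2 = (87920591/788514)**2 = 7730030321789281/621754328196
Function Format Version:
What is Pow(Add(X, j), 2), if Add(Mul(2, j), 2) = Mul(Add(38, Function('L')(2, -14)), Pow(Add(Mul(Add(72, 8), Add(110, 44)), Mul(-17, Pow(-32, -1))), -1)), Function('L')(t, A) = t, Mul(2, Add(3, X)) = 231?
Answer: Rational(7730030321789281, 621754328196) ≈ 12433.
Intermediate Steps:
X = Rational(225, 2) (X = Add(-3, Mul(Rational(1, 2), 231)) = Add(-3, Rational(231, 2)) = Rational(225, 2) ≈ 112.50)
j = Rational(-393617, 394257) (j = Add(-1, Mul(Rational(1, 2), Mul(Add(38, 2), Pow(Add(Mul(Add(72, 8), Add(110, 44)), Mul(-17, Pow(-32, -1))), -1)))) = Add(-1, Mul(Rational(1, 2), Mul(40, Pow(Add(Mul(80, 154), Mul(-17, Rational(-1, 32))), -1)))) = Add(-1, Mul(Rational(1, 2), Mul(40, Pow(Add(12320, Rational(17, 32)), -1)))) = Add(-1, Mul(Rational(1, 2), Mul(40, Pow(Rational(394257, 32), -1)))) = Add(-1, Mul(Rational(1, 2), Mul(40, Rational(32, 394257)))) = Add(-1, Mul(Rational(1, 2), Rational(1280, 394257))) = Add(-1, Rational(640, 394257)) = Rational(-393617, 394257) ≈ -0.99838)
Pow(Add(X, j), 2) = Pow(Add(Rational(225, 2), Rational(-393617, 394257)), 2) = Pow(Rational(87920591, 788514), 2) = Rational(7730030321789281, 621754328196)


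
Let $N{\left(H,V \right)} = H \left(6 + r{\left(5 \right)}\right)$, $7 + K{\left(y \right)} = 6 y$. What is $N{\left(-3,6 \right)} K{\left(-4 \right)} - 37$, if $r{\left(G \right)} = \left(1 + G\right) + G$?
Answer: $1544$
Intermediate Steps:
$r{\left(G \right)} = 1 + 2 G$
$K{\left(y \right)} = -7 + 6 y$
$N{\left(H,V \right)} = 17 H$ ($N{\left(H,V \right)} = H \left(6 + \left(1 + 2 \cdot 5\right)\right) = H \left(6 + \left(1 + 10\right)\right) = H \left(6 + 11\right) = H 17 = 17 H$)
$N{\left(-3,6 \right)} K{\left(-4 \right)} - 37 = 17 \left(-3\right) \left(-7 + 6 \left(-4\right)\right) - 37 = - 51 \left(-7 - 24\right) - 37 = \left(-51\right) \left(-31\right) - 37 = 1581 - 37 = 1544$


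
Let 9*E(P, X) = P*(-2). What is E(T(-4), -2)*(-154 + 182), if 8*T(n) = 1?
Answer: -7/9 ≈ -0.77778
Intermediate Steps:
T(n) = 1/8 (T(n) = (1/8)*1 = 1/8)
E(P, X) = -2*P/9 (E(P, X) = (P*(-2))/9 = (-2*P)/9 = -2*P/9)
E(T(-4), -2)*(-154 + 182) = (-2/9*1/8)*(-154 + 182) = -1/36*28 = -7/9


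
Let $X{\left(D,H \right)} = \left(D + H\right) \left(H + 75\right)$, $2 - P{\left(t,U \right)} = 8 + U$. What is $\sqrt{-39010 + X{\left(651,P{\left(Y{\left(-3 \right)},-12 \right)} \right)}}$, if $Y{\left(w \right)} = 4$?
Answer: $\sqrt{14207} \approx 119.19$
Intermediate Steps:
$P{\left(t,U \right)} = -6 - U$ ($P{\left(t,U \right)} = 2 - \left(8 + U\right) = -6 - U$)
$X{\left(D,H \right)} = \left(75 + H\right) \left(D + H\right)$ ($X{\left(D,H \right)} = \left(D + H\right) \left(75 + H\right) = \left(75 + H\right) \left(D + H\right)$)
$\sqrt{-39010 + X{\left(651,P{\left(Y{\left(-3 \right)},-12 \right)} \right)}} = \sqrt{-39010 + \left(\left(-6 - -12\right)^{2} + 75 \cdot 651 + 75 \left(-6 - -12\right) + 651 \left(-6 - -12\right)\right)} = \sqrt{-39010 + \left(\left(-6 + 12\right)^{2} + 48825 + 75 \left(-6 + 12\right) + 651 \left(-6 + 12\right)\right)} = \sqrt{-39010 + \left(6^{2} + 48825 + 75 \cdot 6 + 651 \cdot 6\right)} = \sqrt{-39010 + \left(36 + 48825 + 450 + 3906\right)} = \sqrt{-39010 + 53217} = \sqrt{14207}$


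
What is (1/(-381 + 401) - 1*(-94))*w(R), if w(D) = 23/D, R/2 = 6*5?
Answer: 14421/400 ≈ 36.052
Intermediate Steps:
R = 60 (R = 2*(6*5) = 2*30 = 60)
(1/(-381 + 401) - 1*(-94))*w(R) = (1/(-381 + 401) - 1*(-94))*(23/60) = (1/20 + 94)*(23*(1/60)) = (1/20 + 94)*(23/60) = (1881/20)*(23/60) = 14421/400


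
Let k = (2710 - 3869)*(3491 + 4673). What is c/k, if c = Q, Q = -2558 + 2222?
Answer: 84/2365519 ≈ 3.5510e-5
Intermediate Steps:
Q = -336
c = -336
k = -9462076 (k = -1159*8164 = -9462076)
c/k = -336/(-9462076) = -336*(-1/9462076) = 84/2365519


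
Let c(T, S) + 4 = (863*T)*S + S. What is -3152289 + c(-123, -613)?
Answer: 61916431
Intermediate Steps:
c(T, S) = -4 + S + 863*S*T (c(T, S) = -4 + ((863*T)*S + S) = -4 + (863*S*T + S) = -4 + (S + 863*S*T) = -4 + S + 863*S*T)
-3152289 + c(-123, -613) = -3152289 + (-4 - 613 + 863*(-613)*(-123)) = -3152289 + (-4 - 613 + 65069337) = -3152289 + 65068720 = 61916431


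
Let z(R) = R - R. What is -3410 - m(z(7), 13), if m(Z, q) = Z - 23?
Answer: -3387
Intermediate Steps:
z(R) = 0
m(Z, q) = -23 + Z
-3410 - m(z(7), 13) = -3410 - (-23 + 0) = -3410 - 1*(-23) = -3410 + 23 = -3387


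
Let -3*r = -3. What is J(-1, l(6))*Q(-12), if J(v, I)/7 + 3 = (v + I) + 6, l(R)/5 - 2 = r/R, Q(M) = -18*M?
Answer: 19404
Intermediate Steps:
r = 1 (r = -⅓*(-3) = 1)
l(R) = 10 + 5/R (l(R) = 10 + 5*(1/R) = 10 + 5/R)
J(v, I) = 21 + 7*I + 7*v (J(v, I) = -21 + 7*((v + I) + 6) = -21 + 7*((I + v) + 6) = -21 + 7*(6 + I + v) = -21 + (42 + 7*I + 7*v) = 21 + 7*I + 7*v)
J(-1, l(6))*Q(-12) = (21 + 7*(10 + 5/6) + 7*(-1))*(-18*(-12)) = (21 + 7*(10 + 5*(⅙)) - 7)*216 = (21 + 7*(10 + ⅚) - 7)*216 = (21 + 7*(65/6) - 7)*216 = (21 + 455/6 - 7)*216 = (539/6)*216 = 19404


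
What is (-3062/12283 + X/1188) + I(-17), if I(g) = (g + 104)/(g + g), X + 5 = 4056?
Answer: 149292335/248067468 ≈ 0.60182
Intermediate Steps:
X = 4051 (X = -5 + 4056 = 4051)
I(g) = (104 + g)/(2*g) (I(g) = (104 + g)/((2*g)) = (104 + g)*(1/(2*g)) = (104 + g)/(2*g))
(-3062/12283 + X/1188) + I(-17) = (-3062/12283 + 4051/1188) + (1/2)*(104 - 17)/(-17) = (-3062*1/12283 + 4051*(1/1188)) + (1/2)*(-1/17)*87 = (-3062/12283 + 4051/1188) - 87/34 = 46120777/14592204 - 87/34 = 149292335/248067468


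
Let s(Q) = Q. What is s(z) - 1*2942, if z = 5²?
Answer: -2917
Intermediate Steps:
z = 25
s(z) - 1*2942 = 25 - 1*2942 = 25 - 2942 = -2917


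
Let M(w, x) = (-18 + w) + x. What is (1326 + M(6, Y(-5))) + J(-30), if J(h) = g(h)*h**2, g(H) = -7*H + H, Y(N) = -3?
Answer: 163311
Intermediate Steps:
g(H) = -6*H
M(w, x) = -18 + w + x
J(h) = -6*h**3 (J(h) = (-6*h)*h**2 = -6*h**3)
(1326 + M(6, Y(-5))) + J(-30) = (1326 + (-18 + 6 - 3)) - 6*(-30)**3 = (1326 - 15) - 6*(-27000) = 1311 + 162000 = 163311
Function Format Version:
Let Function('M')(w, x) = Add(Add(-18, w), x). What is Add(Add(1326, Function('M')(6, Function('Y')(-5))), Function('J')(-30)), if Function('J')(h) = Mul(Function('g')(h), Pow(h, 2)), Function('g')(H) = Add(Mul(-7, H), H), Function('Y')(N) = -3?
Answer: 163311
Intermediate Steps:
Function('g')(H) = Mul(-6, H)
Function('M')(w, x) = Add(-18, w, x)
Function('J')(h) = Mul(-6, Pow(h, 3)) (Function('J')(h) = Mul(Mul(-6, h), Pow(h, 2)) = Mul(-6, Pow(h, 3)))
Add(Add(1326, Function('M')(6, Function('Y')(-5))), Function('J')(-30)) = Add(Add(1326, Add(-18, 6, -3)), Mul(-6, Pow(-30, 3))) = Add(Add(1326, -15), Mul(-6, -27000)) = Add(1311, 162000) = 163311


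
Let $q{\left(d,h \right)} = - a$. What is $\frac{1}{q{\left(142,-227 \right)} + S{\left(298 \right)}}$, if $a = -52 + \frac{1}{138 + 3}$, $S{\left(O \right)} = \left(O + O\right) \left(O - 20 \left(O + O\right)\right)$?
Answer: $- \frac{141}{976659061} \approx -1.4437 \cdot 10^{-7}$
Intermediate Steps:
$S{\left(O \right)} = - 78 O^{2}$ ($S{\left(O \right)} = 2 O \left(O - 20 \cdot 2 O\right) = 2 O \left(O - 40 O\right) = 2 O \left(- 39 O\right) = - 78 O^{2}$)
$a = - \frac{7331}{141}$ ($a = -52 + \frac{1}{141} = - \frac{7331}{141} \approx -51.993$)
$q{\left(d,h \right)} = \frac{7331}{141}$ ($q{\left(d,h \right)} = \left(-1\right) \left(- \frac{7331}{141}\right) = \frac{7331}{141}$)
$\frac{1}{q{\left(142,-227 \right)} + S{\left(298 \right)}} = \frac{1}{\frac{7331}{141} - 78 \cdot 298^{2}} = \frac{1}{\frac{7331}{141} - 6926712} = \frac{1}{- \frac{976659061}{141}} = - \frac{141}{976659061}$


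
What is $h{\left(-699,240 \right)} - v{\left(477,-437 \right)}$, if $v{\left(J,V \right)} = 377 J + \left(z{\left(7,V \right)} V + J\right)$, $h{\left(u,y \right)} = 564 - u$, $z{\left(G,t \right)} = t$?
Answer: $-370012$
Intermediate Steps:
$v{\left(J,V \right)} = V^{2} + 378 J$ ($v{\left(J,V \right)} = 377 J + \left(V V + J\right) = 377 J + \left(V^{2} + J\right) = 377 J + \left(J + V^{2}\right) = V^{2} + 378 J$)
$h{\left(-699,240 \right)} - v{\left(477,-437 \right)} = \left(564 - -699\right) - \left(\left(-437\right)^{2} + 378 \cdot 477\right) = \left(564 + 699\right) - \left(190969 + 180306\right) = 1263 - 371275 = -370012$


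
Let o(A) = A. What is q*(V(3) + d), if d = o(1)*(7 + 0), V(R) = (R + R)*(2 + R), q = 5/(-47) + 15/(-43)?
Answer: -34040/2021 ≈ -16.843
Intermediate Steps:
q = -920/2021 (q = 5*(-1/47) + 15*(-1/43) = -5/47 - 15/43 = -920/2021 ≈ -0.45522)
V(R) = 2*R*(2 + R) (V(R) = (2*R)*(2 + R) = 2*R*(2 + R))
d = 7 (d = 1*(7 + 0) = 1*7 = 7)
q*(V(3) + d) = -920*(2*3*(2 + 3) + 7)/2021 = -920*(2*3*5 + 7)/2021 = -920*(30 + 7)/2021 = -920/2021*37 = -34040/2021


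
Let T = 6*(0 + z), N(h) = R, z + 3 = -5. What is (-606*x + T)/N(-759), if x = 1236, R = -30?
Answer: 124844/5 ≈ 24969.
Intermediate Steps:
z = -8 (z = -3 - 5 = -8)
N(h) = -30
T = -48 (T = 6*(0 - 8) = 6*(-8) = -48)
(-606*x + T)/N(-759) = (-606*1236 - 48)/(-30) = (-749016 - 48)*(-1/30) = -749064*(-1/30) = 124844/5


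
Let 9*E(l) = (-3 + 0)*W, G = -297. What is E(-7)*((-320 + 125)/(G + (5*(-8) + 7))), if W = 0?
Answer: 0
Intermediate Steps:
E(l) = 0 (E(l) = ((-3 + 0)*0)/9 = (-3*0)/9 = (⅑)*0 = 0)
E(-7)*((-320 + 125)/(G + (5*(-8) + 7))) = 0*((-320 + 125)/(-297 + (5*(-8) + 7))) = 0*(-195/(-297 + (-40 + 7))) = 0*(-195/(-297 - 33)) = 0*(-195/(-330)) = 0*(-195*(-1/330)) = 0*(13/22) = 0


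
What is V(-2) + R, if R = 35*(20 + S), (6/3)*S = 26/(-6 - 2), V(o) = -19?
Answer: 4993/8 ≈ 624.13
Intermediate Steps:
S = -13/8 (S = (26/(-6 - 2))/2 = (26/(-8))/2 = (26*(-⅛))/2 = (½)*(-13/4) = -13/8 ≈ -1.6250)
R = 5145/8 (R = 35*(20 - 13/8) = 35*(147/8) = 5145/8 ≈ 643.13)
V(-2) + R = -19 + 5145/8 = 4993/8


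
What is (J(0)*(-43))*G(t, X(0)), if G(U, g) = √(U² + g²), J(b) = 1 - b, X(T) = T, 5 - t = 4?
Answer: -43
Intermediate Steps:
t = 1 (t = 5 - 1*4 = 5 - 4 = 1)
(J(0)*(-43))*G(t, X(0)) = ((1 - 1*0)*(-43))*√(1² + 0²) = ((1 + 0)*(-43))*√(1 + 0) = (1*(-43))*√1 = -43*1 = -43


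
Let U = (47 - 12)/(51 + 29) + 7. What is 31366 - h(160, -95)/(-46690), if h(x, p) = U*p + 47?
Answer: 23431646087/747040 ≈ 31366.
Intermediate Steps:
U = 119/16 (U = 35/80 + 7 = 35*(1/80) + 7 = 7/16 + 7 = 119/16 ≈ 7.4375)
h(x, p) = 47 + 119*p/16 (h(x, p) = 119*p/16 + 47 = 47 + 119*p/16)
31366 - h(160, -95)/(-46690) = 31366 - (47 + (119/16)*(-95))/(-46690) = 31366 - (47 - 11305/16)*(-1)/46690 = 31366 - (-10553)*(-1)/(16*46690) = 31366 - 1*10553/747040 = 31366 - 10553/747040 = 23431646087/747040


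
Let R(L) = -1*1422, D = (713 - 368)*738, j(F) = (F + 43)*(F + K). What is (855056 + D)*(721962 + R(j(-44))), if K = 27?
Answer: 799558739640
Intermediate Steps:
j(F) = (27 + F)*(43 + F) (j(F) = (F + 43)*(F + 27) = (43 + F)*(27 + F) = (27 + F)*(43 + F))
D = 254610 (D = 345*738 = 254610)
R(L) = -1422
(855056 + D)*(721962 + R(j(-44))) = (855056 + 254610)*(721962 - 1422) = 1109666*720540 = 799558739640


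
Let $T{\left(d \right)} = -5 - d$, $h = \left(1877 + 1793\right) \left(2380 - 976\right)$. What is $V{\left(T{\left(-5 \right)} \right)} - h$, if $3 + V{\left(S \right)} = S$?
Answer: $-5152683$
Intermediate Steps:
$h = 5152680$ ($h = 3670 \cdot 1404 = 5152680$)
$V{\left(S \right)} = -3 + S$
$V{\left(T{\left(-5 \right)} \right)} - h = \left(-3 - 0\right) - 5152680 = \left(-3 + \left(-5 + 5\right)\right) - 5152680 = \left(-3 + 0\right) - 5152680 = -3 - 5152680 = -5152683$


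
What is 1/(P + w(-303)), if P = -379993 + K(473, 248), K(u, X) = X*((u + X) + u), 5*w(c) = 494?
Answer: -5/418911 ≈ -1.1936e-5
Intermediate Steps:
w(c) = 494/5 (w(c) = (1/5)*494 = 494/5)
K(u, X) = X*(X + 2*u) (K(u, X) = X*((X + u) + u) = X*(X + 2*u))
P = -83881 (P = -379993 + 248*(248 + 2*473) = -379993 + 248*(248 + 946) = -379993 + 248*1194 = -379993 + 296112 = -83881)
1/(P + w(-303)) = 1/(-83881 + 494/5) = 1/(-418911/5) = -5/418911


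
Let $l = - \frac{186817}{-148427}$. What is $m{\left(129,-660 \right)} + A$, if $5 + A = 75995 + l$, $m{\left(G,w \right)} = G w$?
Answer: $- \frac{1357920233}{148427} \approx -9148.7$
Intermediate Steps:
$l = \frac{186817}{148427}$ ($l = \left(-186817\right) \left(- \frac{1}{148427}\right) = \frac{186817}{148427} \approx 1.2586$)
$A = \frac{11279154547}{148427}$ ($A = -5 + \left(75995 + \frac{186817}{148427}\right) = -5 + \frac{11279896682}{148427} = \frac{11279154547}{148427} \approx 75991.0$)
$m{\left(129,-660 \right)} + A = 129 \left(-660\right) + \frac{11279154547}{148427} = -85140 + \frac{11279154547}{148427} = - \frac{1357920233}{148427}$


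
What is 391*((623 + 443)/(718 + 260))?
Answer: 208403/489 ≈ 426.18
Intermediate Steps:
391*((623 + 443)/(718 + 260)) = 391*(1066/978) = 391*(1066*(1/978)) = 391*(533/489) = 208403/489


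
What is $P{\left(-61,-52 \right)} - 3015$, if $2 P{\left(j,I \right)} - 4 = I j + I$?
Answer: $-1453$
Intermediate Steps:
$P{\left(j,I \right)} = 2 + \frac{I}{2} + \frac{I j}{2}$ ($P{\left(j,I \right)} = 2 + \frac{I j + I}{2} = 2 + \frac{I + I j}{2} = 2 + \left(\frac{I}{2} + \frac{I j}{2}\right) = 2 + \frac{I}{2} + \frac{I j}{2}$)
$P{\left(-61,-52 \right)} - 3015 = \left(2 + \frac{1}{2} \left(-52\right) + \frac{1}{2} \left(-52\right) \left(-61\right)\right) - 3015 = \left(2 - 26 + 1586\right) - 3015 = 1562 - 3015 = -1453$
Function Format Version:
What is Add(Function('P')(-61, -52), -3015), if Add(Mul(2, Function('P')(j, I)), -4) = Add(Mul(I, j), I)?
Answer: -1453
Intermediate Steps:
Function('P')(j, I) = Add(2, Mul(Rational(1, 2), I), Mul(Rational(1, 2), I, j)) (Function('P')(j, I) = Add(2, Mul(Rational(1, 2), Add(Mul(I, j), I))) = Add(2, Mul(Rational(1, 2), Add(I, Mul(I, j)))) = Add(2, Add(Mul(Rational(1, 2), I), Mul(Rational(1, 2), I, j))) = Add(2, Mul(Rational(1, 2), I), Mul(Rational(1, 2), I, j)))
Add(Function('P')(-61, -52), -3015) = Add(Add(2, Mul(Rational(1, 2), -52), Mul(Rational(1, 2), -52, -61)), -3015) = Add(Add(2, -26, 1586), -3015) = Add(1562, -3015) = -1453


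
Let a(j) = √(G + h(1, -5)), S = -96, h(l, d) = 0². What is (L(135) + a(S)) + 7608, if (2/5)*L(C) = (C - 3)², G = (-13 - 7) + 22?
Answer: 51168 + √2 ≈ 51169.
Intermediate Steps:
h(l, d) = 0
G = 2 (G = -20 + 22 = 2)
a(j) = √2 (a(j) = √(2 + 0) = √2)
L(C) = 5*(-3 + C)²/2 (L(C) = 5*(C - 3)²/2 = 5*(-3 + C)²/2)
(L(135) + a(S)) + 7608 = (5*(-3 + 135)²/2 + √2) + 7608 = ((5/2)*132² + √2) + 7608 = ((5/2)*17424 + √2) + 7608 = (43560 + √2) + 7608 = 51168 + √2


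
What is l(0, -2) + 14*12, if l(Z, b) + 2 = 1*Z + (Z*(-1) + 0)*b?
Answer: 166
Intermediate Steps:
l(Z, b) = -2 + Z - Z*b (l(Z, b) = -2 + (1*Z + (Z*(-1) + 0)*b) = -2 + (Z + (-Z + 0)*b) = -2 + (Z + (-Z)*b) = -2 + (Z - Z*b) = -2 + Z - Z*b)
l(0, -2) + 14*12 = (-2 + 0 - 1*0*(-2)) + 14*12 = (-2 + 0 + 0) + 168 = -2 + 168 = 166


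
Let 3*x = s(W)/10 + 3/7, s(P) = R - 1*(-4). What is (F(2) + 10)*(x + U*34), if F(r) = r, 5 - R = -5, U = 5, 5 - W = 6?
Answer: 71656/35 ≈ 2047.3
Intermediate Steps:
W = -1 (W = 5 - 1*6 = 5 - 6 = -1)
R = 10 (R = 5 - 1*(-5) = 5 + 5 = 10)
s(P) = 14 (s(P) = 10 - 1*(-4) = 10 + 4 = 14)
x = 64/105 (x = (14/10 + 3/7)/3 = (14*(1/10) + 3*(1/7))/3 = (7/5 + 3/7)/3 = (1/3)*(64/35) = 64/105 ≈ 0.60952)
(F(2) + 10)*(x + U*34) = (2 + 10)*(64/105 + 5*34) = 12*(64/105 + 170) = 12*(17914/105) = 71656/35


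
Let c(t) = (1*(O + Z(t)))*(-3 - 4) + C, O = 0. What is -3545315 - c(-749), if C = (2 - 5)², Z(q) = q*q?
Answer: 381683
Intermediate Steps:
Z(q) = q²
C = 9 (C = (-3)² = 9)
c(t) = 9 - 7*t² (c(t) = (1*(0 + t²))*(-3 - 4) + 9 = (1*t²)*(-7) + 9 = t²*(-7) + 9 = -7*t² + 9 = 9 - 7*t²)
-3545315 - c(-749) = -3545315 - (9 - 7*(-749)²) = -3545315 - (9 - 7*561001) = -3545315 - (9 - 3927007) = -3545315 - 1*(-3926998) = -3545315 + 3926998 = 381683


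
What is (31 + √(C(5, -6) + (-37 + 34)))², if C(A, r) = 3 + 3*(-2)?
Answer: (31 + I*√6)² ≈ 955.0 + 151.87*I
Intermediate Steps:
C(A, r) = -3 (C(A, r) = 3 - 6 = -3)
(31 + √(C(5, -6) + (-37 + 34)))² = (31 + √(-3 + (-37 + 34)))² = (31 + √(-3 - 3))² = (31 + √(-6))² = (31 + I*√6)²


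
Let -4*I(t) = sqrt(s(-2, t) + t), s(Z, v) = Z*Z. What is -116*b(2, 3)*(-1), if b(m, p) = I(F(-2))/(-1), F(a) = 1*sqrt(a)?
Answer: 29*sqrt(4 + I*sqrt(2)) ≈ 58.873 + 10.101*I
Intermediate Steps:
F(a) = sqrt(a)
s(Z, v) = Z**2
I(t) = -sqrt(4 + t)/4 (I(t) = -sqrt((-2)**2 + t)/4 = -sqrt(4 + t)/4)
b(m, p) = sqrt(4 + I*sqrt(2))/4 (b(m, p) = -sqrt(4 + sqrt(-2))/4/(-1) = -sqrt(4 + I*sqrt(2))/4*(-1) = sqrt(4 + I*sqrt(2))/4)
-116*b(2, 3)*(-1) = -116*sqrt(4 + I*sqrt(2))/4*(-1) = -(-29)*sqrt(4 + I*sqrt(2)) = 29*sqrt(4 + I*sqrt(2))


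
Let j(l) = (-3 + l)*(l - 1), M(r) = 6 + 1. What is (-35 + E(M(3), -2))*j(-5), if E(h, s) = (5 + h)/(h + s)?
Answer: -7824/5 ≈ -1564.8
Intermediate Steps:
M(r) = 7
E(h, s) = (5 + h)/(h + s)
j(l) = (-1 + l)*(-3 + l) (j(l) = (-3 + l)*(-1 + l) = (-1 + l)*(-3 + l))
(-35 + E(M(3), -2))*j(-5) = (-35 + (5 + 7)/(7 - 2))*(3 + (-5)² - 4*(-5)) = (-35 + 12/5)*(3 + 25 + 20) = (-35 + (⅕)*12)*48 = (-35 + 12/5)*48 = -163/5*48 = -7824/5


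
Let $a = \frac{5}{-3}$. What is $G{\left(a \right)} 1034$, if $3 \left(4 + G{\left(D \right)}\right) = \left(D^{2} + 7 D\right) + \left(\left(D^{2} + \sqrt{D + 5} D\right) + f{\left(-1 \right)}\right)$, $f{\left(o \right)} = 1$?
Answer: $- \frac{159236}{27} - \frac{5170 \sqrt{30}}{27} \approx -6946.4$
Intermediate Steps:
$a = - \frac{5}{3}$ ($a = 5 \left(- \frac{1}{3}\right) = - \frac{5}{3} \approx -1.6667$)
$G{\left(D \right)} = - \frac{11}{3} + \frac{2 D^{2}}{3} + \frac{7 D}{3} + \frac{D \sqrt{5 + D}}{3}$ ($G{\left(D \right)} = -4 + \frac{\left(D^{2} + 7 D\right) + \left(\left(D^{2} + \sqrt{D + 5} D\right) + 1\right)}{3} = -4 + \frac{\left(D^{2} + 7 D\right) + \left(\left(D^{2} + \sqrt{5 + D} D\right) + 1\right)}{3} = -4 + \frac{\left(D^{2} + 7 D\right) + \left(\left(D^{2} + D \sqrt{5 + D}\right) + 1\right)}{3} = -4 + \frac{\left(D^{2} + 7 D\right) + \left(1 + D^{2} + D \sqrt{5 + D}\right)}{3} = -4 + \frac{1 + 2 D^{2} + 7 D + D \sqrt{5 + D}}{3} = -4 + \left(\frac{1}{3} + \frac{2 D^{2}}{3} + \frac{7 D}{3} + \frac{D \sqrt{5 + D}}{3}\right) = - \frac{11}{3} + \frac{2 D^{2}}{3} + \frac{7 D}{3} + \frac{D \sqrt{5 + D}}{3}$)
$G{\left(a \right)} 1034 = \left(- \frac{11}{3} + \frac{2 \left(- \frac{5}{3}\right)^{2}}{3} + \frac{7}{3} \left(- \frac{5}{3}\right) + \frac{1}{3} \left(- \frac{5}{3}\right) \sqrt{5 - \frac{5}{3}}\right) 1034 = \left(- \frac{11}{3} + \frac{2}{3} \cdot \frac{25}{9} - \frac{35}{9} + \frac{1}{3} \left(- \frac{5}{3}\right) \sqrt{\frac{10}{3}}\right) 1034 = \left(- \frac{11}{3} + \frac{50}{27} - \frac{35}{9} + \frac{1}{3} \left(- \frac{5}{3}\right) \frac{\sqrt{30}}{3}\right) 1034 = \left(- \frac{11}{3} + \frac{50}{27} - \frac{35}{9} - \frac{5 \sqrt{30}}{27}\right) 1034 = \left(- \frac{154}{27} - \frac{5 \sqrt{30}}{27}\right) 1034 = - \frac{159236}{27} - \frac{5170 \sqrt{30}}{27}$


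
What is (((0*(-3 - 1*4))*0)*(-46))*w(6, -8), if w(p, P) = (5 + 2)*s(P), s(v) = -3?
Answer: 0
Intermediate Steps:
w(p, P) = -21 (w(p, P) = (5 + 2)*(-3) = 7*(-3) = -21)
(((0*(-3 - 1*4))*0)*(-46))*w(6, -8) = (((0*(-3 - 1*4))*0)*(-46))*(-21) = (((0*(-3 - 4))*0)*(-46))*(-21) = (((0*(-7))*0)*(-46))*(-21) = ((0*0)*(-46))*(-21) = (0*(-46))*(-21) = 0*(-21) = 0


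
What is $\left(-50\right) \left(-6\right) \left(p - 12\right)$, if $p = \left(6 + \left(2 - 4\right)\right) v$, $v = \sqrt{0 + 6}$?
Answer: $-3600 + 1200 \sqrt{6} \approx -660.61$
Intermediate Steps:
$v = \sqrt{6} \approx 2.4495$
$p = 4 \sqrt{6}$ ($p = \left(6 + \left(2 - 4\right)\right) \sqrt{6} = \left(6 - 2\right) \sqrt{6} = 4 \sqrt{6} \approx 9.798$)
$\left(-50\right) \left(-6\right) \left(p - 12\right) = \left(-50\right) \left(-6\right) \left(4 \sqrt{6} - 12\right) = 300 \left(4 \sqrt{6} - 12\right) = 300 \left(-12 + 4 \sqrt{6}\right) = -3600 + 1200 \sqrt{6}$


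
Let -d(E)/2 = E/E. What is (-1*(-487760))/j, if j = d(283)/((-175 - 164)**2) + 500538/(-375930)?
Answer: -1170685011459600/3195726631 ≈ -3.6633e+5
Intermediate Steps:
d(E) = -2 (d(E) = -2*E/E = -2*1 = -2)
j = -3195726631/2400125085 (j = -2/(-175 - 164)**2 + 500538/(-375930) = -2/((-339)**2) + 500538*(-1/375930) = -2/114921 - 83423/62655 = -3195726631/2400125085 ≈ -1.3315)
(-1*(-487760))/j = (-1*(-487760))/(-3195726631/2400125085) = 487760*(-2400125085/3195726631) = -1170685011459600/3195726631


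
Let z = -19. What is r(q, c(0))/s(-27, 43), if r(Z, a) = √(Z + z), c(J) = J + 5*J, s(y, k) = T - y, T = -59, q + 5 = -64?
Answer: -I*√22/16 ≈ -0.29315*I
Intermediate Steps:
q = -69 (q = -5 - 64 = -69)
s(y, k) = -59 - y
c(J) = 6*J
r(Z, a) = √(-19 + Z) (r(Z, a) = √(Z - 19) = √(-19 + Z))
r(q, c(0))/s(-27, 43) = √(-19 - 69)/(-59 - 1*(-27)) = √(-88)/(-59 + 27) = (2*I*√22)/(-32) = (2*I*√22)*(-1/32) = -I*√22/16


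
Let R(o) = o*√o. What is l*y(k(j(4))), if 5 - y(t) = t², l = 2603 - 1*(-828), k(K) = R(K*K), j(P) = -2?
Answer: -202429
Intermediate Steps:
R(o) = o^(3/2)
k(K) = (K²)^(3/2) (k(K) = (K*K)^(3/2) = (K²)^(3/2))
l = 3431 (l = 2603 + 828 = 3431)
y(t) = 5 - t²
l*y(k(j(4))) = 3431*(5 - (((-2)²)^(3/2))²) = 3431*(5 - (4^(3/2))²) = 3431*(5 - 1*8²) = 3431*(5 - 1*64) = 3431*(5 - 64) = 3431*(-59) = -202429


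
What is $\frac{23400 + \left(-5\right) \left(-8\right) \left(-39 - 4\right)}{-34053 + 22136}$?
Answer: $- \frac{21680}{11917} \approx -1.8193$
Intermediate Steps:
$\frac{23400 + \left(-5\right) \left(-8\right) \left(-39 - 4\right)}{-34053 + 22136} = \frac{23400 + 40 \left(-43\right)}{-11917} = \left(23400 - 1720\right) \left(- \frac{1}{11917}\right) = 21680 \left(- \frac{1}{11917}\right) = - \frac{21680}{11917}$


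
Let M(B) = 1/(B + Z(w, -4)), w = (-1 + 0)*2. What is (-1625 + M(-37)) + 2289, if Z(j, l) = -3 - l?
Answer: 23903/36 ≈ 663.97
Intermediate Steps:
w = -2 (w = -1*2 = -2)
M(B) = 1/(1 + B) (M(B) = 1/(B + (-3 - 1*(-4))) = 1/(B + (-3 + 4)) = 1/(B + 1) = 1/(1 + B))
(-1625 + M(-37)) + 2289 = (-1625 + 1/(1 - 37)) + 2289 = (-1625 + 1/(-36)) + 2289 = (-1625 - 1/36) + 2289 = -58501/36 + 2289 = 23903/36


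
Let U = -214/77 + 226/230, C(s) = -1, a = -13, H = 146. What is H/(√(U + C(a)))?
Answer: -73*I*√54821305/6191 ≈ -87.305*I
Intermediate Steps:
U = -15909/8855 (U = -214*1/77 + 226*(1/230) = -214/77 + 113/115 = -15909/8855 ≈ -1.7966)
H/(√(U + C(a))) = 146/(√(-15909/8855 - 1)) = 146/(√(-24764/8855)) = 146/((2*I*√54821305/8855)) = 146*(-I*√54821305/12382) = -73*I*√54821305/6191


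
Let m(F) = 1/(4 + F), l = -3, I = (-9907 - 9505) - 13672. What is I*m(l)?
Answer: -33084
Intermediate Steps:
I = -33084 (I = -19412 - 13672 = -33084)
I*m(l) = -33084/(4 - 3) = -33084/1 = -33084*1 = -33084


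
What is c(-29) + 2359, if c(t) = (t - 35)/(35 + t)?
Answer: 7045/3 ≈ 2348.3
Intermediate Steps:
c(t) = (-35 + t)/(35 + t)
c(-29) + 2359 = (-35 - 29)/(35 - 29) + 2359 = -64/6 + 2359 = (1/6)*(-64) + 2359 = -32/3 + 2359 = 7045/3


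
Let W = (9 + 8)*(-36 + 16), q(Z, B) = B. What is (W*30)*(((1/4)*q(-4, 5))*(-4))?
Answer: 51000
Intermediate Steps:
W = -340 (W = 17*(-20) = -340)
(W*30)*(((1/4)*q(-4, 5))*(-4)) = (-340*30)*(((1/4)*5)*(-4)) = -10200*(1*(¼))*5*(-4) = -10200*(¼)*5*(-4) = -12750*(-4) = -10200*(-5) = 51000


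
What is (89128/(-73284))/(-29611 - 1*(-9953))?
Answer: 11141/180077109 ≈ 6.1868e-5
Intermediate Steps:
(89128/(-73284))/(-29611 - 1*(-9953)) = (89128*(-1/73284))/(-29611 + 9953) = -22282/18321/(-19658) = -22282/18321*(-1/19658) = 11141/180077109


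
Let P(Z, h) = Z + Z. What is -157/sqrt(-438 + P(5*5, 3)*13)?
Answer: -157*sqrt(53)/106 ≈ -10.783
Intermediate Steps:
P(Z, h) = 2*Z
-157/sqrt(-438 + P(5*5, 3)*13) = -157/sqrt(-438 + (2*(5*5))*13) = -157/sqrt(-438 + (2*25)*13) = -157/sqrt(-438 + 50*13) = -157/sqrt(-438 + 650) = -157*sqrt(53)/106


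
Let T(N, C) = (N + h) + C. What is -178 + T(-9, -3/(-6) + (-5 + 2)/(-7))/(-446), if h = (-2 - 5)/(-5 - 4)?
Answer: -10001969/56196 ≈ -177.98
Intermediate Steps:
h = 7/9 (h = -7/(-9) = -7*(-⅑) = 7/9 ≈ 0.77778)
T(N, C) = 7/9 + C + N (T(N, C) = (N + 7/9) + C = (7/9 + N) + C = 7/9 + C + N)
-178 + T(-9, -3/(-6) + (-5 + 2)/(-7))/(-446) = -178 + (7/9 + (-3/(-6) + (-5 + 2)/(-7)) - 9)/(-446) = -178 + (7/9 + (-3*(-⅙) - 3*(-⅐)) - 9)*(-1/446) = -178 + (7/9 + (½ + 3/7) - 9)*(-1/446) = -178 + (7/9 + 13/14 - 9)*(-1/446) = -178 - 919/126*(-1/446) = -178 + 919/56196 = -10001969/56196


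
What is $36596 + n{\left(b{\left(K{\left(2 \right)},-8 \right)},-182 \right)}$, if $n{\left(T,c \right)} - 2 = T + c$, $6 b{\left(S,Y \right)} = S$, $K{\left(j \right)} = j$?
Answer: $\frac{109249}{3} \approx 36416.0$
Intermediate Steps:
$b{\left(S,Y \right)} = \frac{S}{6}$
$n{\left(T,c \right)} = 2 + T + c$ ($n{\left(T,c \right)} = 2 + \left(T + c\right) = 2 + T + c$)
$36596 + n{\left(b{\left(K{\left(2 \right)},-8 \right)},-182 \right)} = 36596 + \left(2 + \frac{1}{6} \cdot 2 - 182\right) = 36596 + \left(2 + \frac{1}{3} - 182\right) = 36596 - \frac{539}{3} = \frac{109249}{3}$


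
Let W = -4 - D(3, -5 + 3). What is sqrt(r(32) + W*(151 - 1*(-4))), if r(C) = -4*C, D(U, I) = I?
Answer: I*sqrt(438) ≈ 20.928*I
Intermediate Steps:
W = -2 (W = -4 - (-5 + 3) = -4 - 1*(-2) = -4 + 2 = -2)
sqrt(r(32) + W*(151 - 1*(-4))) = sqrt(-4*32 - 2*(151 - 1*(-4))) = sqrt(-128 - 2*(151 + 4)) = sqrt(-128 - 2*155) = sqrt(-128 - 310) = sqrt(-438) = I*sqrt(438)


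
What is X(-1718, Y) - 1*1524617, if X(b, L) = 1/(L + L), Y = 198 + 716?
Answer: -2786999875/1828 ≈ -1.5246e+6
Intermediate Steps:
Y = 914
X(b, L) = 1/(2*L)
X(-1718, Y) - 1*1524617 = (½)/914 - 1*1524617 = (½)*(1/914) - 1524617 = 1/1828 - 1524617 = -2786999875/1828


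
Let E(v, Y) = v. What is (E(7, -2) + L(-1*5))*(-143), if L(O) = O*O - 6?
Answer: -3718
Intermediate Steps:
L(O) = -6 + O**2 (L(O) = O**2 - 6 = -6 + O**2)
(E(7, -2) + L(-1*5))*(-143) = (7 + (-6 + (-1*5)**2))*(-143) = (7 + (-6 + (-5)**2))*(-143) = (7 + (-6 + 25))*(-143) = (7 + 19)*(-143) = 26*(-143) = -3718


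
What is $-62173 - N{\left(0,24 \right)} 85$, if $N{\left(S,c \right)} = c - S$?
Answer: $-64213$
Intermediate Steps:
$-62173 - N{\left(0,24 \right)} 85 = -62173 - \left(24 - 0\right) 85 = -62173 - \left(24 + 0\right) 85 = -62173 - 24 \cdot 85 = -62173 - 2040 = -64213$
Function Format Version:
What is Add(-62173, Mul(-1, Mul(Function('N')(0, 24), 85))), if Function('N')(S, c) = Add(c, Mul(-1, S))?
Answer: -64213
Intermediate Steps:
Add(-62173, Mul(-1, Mul(Function('N')(0, 24), 85))) = Add(-62173, Mul(-1, Mul(Add(24, Mul(-1, 0)), 85))) = Add(-62173, Mul(-1, Mul(Add(24, 0), 85))) = Add(-62173, Mul(-1, Mul(24, 85))) = Add(-62173, Mul(-1, 2040)) = Add(-62173, -2040) = -64213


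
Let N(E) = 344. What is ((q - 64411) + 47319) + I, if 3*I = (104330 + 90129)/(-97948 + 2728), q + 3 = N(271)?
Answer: -4785285119/285660 ≈ -16752.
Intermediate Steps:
q = 341 (q = -3 + 344 = 341)
I = -194459/285660 (I = ((104330 + 90129)/(-97948 + 2728))/3 = (194459/(-95220))/3 = (194459*(-1/95220))/3 = (⅓)*(-194459/95220) = -194459/285660 ≈ -0.68074)
((q - 64411) + 47319) + I = ((341 - 64411) + 47319) - 194459/285660 = (-64070 + 47319) - 194459/285660 = -16751 - 194459/285660 = -4785285119/285660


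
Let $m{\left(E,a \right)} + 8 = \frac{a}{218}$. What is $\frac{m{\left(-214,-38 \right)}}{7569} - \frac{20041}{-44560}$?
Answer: $\frac{1832726989}{4084770640} \approx 0.44867$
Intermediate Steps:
$m{\left(E,a \right)} = -8 + \frac{a}{218}$
$\frac{m{\left(-214,-38 \right)}}{7569} - \frac{20041}{-44560} = \frac{-8 + \frac{1}{218} \left(-38\right)}{7569} - \frac{20041}{-44560} = \left(-8 - \frac{19}{109}\right) \frac{1}{7569} - - \frac{20041}{44560} = \left(- \frac{891}{109}\right) \frac{1}{7569} + \frac{20041}{44560} = - \frac{99}{91669} + \frac{20041}{44560} = \frac{1832726989}{4084770640}$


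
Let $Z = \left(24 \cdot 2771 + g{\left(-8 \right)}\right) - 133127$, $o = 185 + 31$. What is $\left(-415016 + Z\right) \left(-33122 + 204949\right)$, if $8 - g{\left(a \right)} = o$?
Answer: $-82794324469$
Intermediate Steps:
$o = 216$
$g{\left(a \right)} = -208$ ($g{\left(a \right)} = 8 - 216 = -208$)
$Z = -66831$ ($Z = \left(24 \cdot 2771 - 208\right) - 133127 = \left(66504 - 208\right) - 133127 = 66296 - 133127 = -66831$)
$\left(-415016 + Z\right) \left(-33122 + 204949\right) = \left(-415016 - 66831\right) \left(-33122 + 204949\right) = \left(-481847\right) 171827 = -82794324469$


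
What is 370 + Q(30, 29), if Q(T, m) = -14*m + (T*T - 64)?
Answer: 800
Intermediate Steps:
Q(T, m) = -64 + T**2 - 14*m (Q(T, m) = -14*m + (T**2 - 64) = -14*m + (-64 + T**2) = -64 + T**2 - 14*m)
370 + Q(30, 29) = 370 + (-64 + 30**2 - 14*29) = 370 + (-64 + 900 - 406) = 370 + 430 = 800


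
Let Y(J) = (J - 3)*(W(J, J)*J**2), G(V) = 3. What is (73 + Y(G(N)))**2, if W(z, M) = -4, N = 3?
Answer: 5329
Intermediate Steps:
Y(J) = -4*J**2*(-3 + J) (Y(J) = (J - 3)*(-4*J**2) = (-3 + J)*(-4*J**2) = -4*J**2*(-3 + J))
(73 + Y(G(N)))**2 = (73 + 4*3**2*(3 - 1*3))**2 = (73 + 4*9*(3 - 3))**2 = (73 + 4*9*0)**2 = (73 + 0)**2 = 73**2 = 5329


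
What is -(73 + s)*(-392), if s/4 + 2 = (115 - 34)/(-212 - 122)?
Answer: 4191656/167 ≈ 25100.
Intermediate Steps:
s = -1498/167 (s = -8 + 4*((115 - 34)/(-212 - 122)) = -8 + 4*(81/(-334)) = -8 + 4*(81*(-1/334)) = -8 + 4*(-81/334) = -8 - 162/167 = -1498/167 ≈ -8.9701)
-(73 + s)*(-392) = -(73 - 1498/167)*(-392) = -10693*(-392)/167 = -1*(-4191656/167) = 4191656/167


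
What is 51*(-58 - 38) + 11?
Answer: -4885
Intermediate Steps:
51*(-58 - 38) + 11 = 51*(-96) + 11 = -4896 + 11 = -4885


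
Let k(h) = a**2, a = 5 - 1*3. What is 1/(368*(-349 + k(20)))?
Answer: -1/126960 ≈ -7.8765e-6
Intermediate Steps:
a = 2 (a = 5 - 3 = 2)
k(h) = 4 (k(h) = 2**2 = 4)
1/(368*(-349 + k(20))) = 1/(368*(-349 + 4)) = 1/(368*(-345)) = 1/(-126960) = -1/126960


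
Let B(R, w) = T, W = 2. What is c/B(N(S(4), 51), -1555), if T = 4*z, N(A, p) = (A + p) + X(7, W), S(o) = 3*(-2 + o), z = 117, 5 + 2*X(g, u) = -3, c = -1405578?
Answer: -234263/78 ≈ -3003.4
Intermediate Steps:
X(g, u) = -4 (X(g, u) = -5/2 + (½)*(-3) = -5/2 - 3/2 = -4)
S(o) = -6 + 3*o
N(A, p) = -4 + A + p (N(A, p) = (A + p) - 4 = -4 + A + p)
T = 468 (T = 4*117 = 468)
B(R, w) = 468
c/B(N(S(4), 51), -1555) = -1405578/468 = -1405578*1/468 = -234263/78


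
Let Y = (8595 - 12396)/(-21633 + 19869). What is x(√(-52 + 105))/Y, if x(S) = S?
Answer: 84*√53/181 ≈ 3.3786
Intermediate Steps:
Y = 181/84 (Y = -3801/(-1764) = -3801*(-1/1764) = 181/84 ≈ 2.1548)
x(√(-52 + 105))/Y = √(-52 + 105)/(181/84) = √53*(84/181) = 84*√53/181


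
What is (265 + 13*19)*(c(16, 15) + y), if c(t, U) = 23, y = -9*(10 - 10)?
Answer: 11776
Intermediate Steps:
y = 0 (y = -9*0 = 0)
(265 + 13*19)*(c(16, 15) + y) = (265 + 13*19)*(23 + 0) = (265 + 247)*23 = 512*23 = 11776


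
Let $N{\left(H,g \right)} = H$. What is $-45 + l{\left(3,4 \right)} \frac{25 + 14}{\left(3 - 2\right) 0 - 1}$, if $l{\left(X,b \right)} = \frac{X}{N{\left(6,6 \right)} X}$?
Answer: $- \frac{103}{2} \approx -51.5$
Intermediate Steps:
$l{\left(X,b \right)} = \frac{1}{6}$ ($l{\left(X,b \right)} = \frac{X}{6 X} = X \frac{1}{6 X} = \frac{1}{6}$)
$-45 + l{\left(3,4 \right)} \frac{25 + 14}{\left(3 - 2\right) 0 - 1} = -45 + \frac{\left(25 + 14\right) \frac{1}{\left(3 - 2\right) 0 - 1}}{6} = -45 + \frac{39 \frac{1}{1 \cdot 0 - 1}}{6} = -45 + \frac{39 \frac{1}{0 - 1}}{6} = -45 + \frac{39 \frac{1}{-1}}{6} = -45 + \frac{39 \left(-1\right)}{6} = -45 + \frac{1}{6} \left(-39\right) = -45 - \frac{13}{2} = - \frac{103}{2}$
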